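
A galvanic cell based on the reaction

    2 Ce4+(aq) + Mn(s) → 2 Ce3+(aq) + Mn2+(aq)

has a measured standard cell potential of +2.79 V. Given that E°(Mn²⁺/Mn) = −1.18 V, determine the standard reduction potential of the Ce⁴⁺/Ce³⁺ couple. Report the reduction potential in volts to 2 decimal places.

+1.61 V

In the reaction as written the Ce⁴⁺/Ce³⁺ couple is reduced (cathode) and Mn²⁺/Mn is oxidized (anode), so E°cell = E°(Ce⁴⁺/Ce³⁺) − E°(Mn²⁺/Mn).
E°(Ce⁴⁺/Ce³⁺) = E°cell + E°(anode) = +2.79 + (−1.18) = +1.61 V.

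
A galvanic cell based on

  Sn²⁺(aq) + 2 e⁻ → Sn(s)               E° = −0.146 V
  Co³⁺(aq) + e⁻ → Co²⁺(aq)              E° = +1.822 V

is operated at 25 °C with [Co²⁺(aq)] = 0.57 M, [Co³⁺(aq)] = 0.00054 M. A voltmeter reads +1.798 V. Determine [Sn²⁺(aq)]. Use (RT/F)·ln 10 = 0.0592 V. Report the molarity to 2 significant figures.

0.50 M

With Co³⁺/Co²⁺ at the cathode and Sn²⁺/Sn at the anode, E°cell = +1.822 − (−0.146) = +1.968 V (n = 2).
From the Nernst equation, log Q = n(E° − E)/0.0592 = 2·(+1.968 − (+1.798))/0.0592 = 5.743.
The balanced reaction is 2 Co³⁺(aq) + Sn(s) → 2 Co²⁺(aq) + Sn²⁺(aq), so Q = ([Co²⁺(aq)]^2·[Sn²⁺(aq)]) / [Co³⁺(aq)]^2.
Solving for the unknown gives log [Sn²⁺(aq)] = −0.304, so [Sn²⁺(aq)] ≈ 0.50 M.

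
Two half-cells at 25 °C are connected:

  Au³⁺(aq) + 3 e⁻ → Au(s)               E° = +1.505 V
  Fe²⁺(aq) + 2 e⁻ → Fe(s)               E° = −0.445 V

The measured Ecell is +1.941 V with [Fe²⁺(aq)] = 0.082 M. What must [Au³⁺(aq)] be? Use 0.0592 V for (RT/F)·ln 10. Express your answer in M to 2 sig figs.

0.0082 M

The Au³⁺/Au couple has the larger reduction potential, so it is the cathode: E°cell = +1.505 − (−0.445) = +1.950 V and n = 6.
From the Nernst equation, log Q = n(E° − E)/0.0592 = 6·(+1.950 − (+1.941))/0.0592 = 0.912.
Balancing electrons gives 2 Au³⁺(aq) + 3 Fe(s) → 2 Au(s) + 3 Fe²⁺(aq); thus Q = [Fe²⁺(aq)]^3 / [Au³⁺(aq)]^2.
Solving for the unknown gives log [Au³⁺(aq)] = −2.085, so [Au³⁺(aq)] ≈ 0.0082 M.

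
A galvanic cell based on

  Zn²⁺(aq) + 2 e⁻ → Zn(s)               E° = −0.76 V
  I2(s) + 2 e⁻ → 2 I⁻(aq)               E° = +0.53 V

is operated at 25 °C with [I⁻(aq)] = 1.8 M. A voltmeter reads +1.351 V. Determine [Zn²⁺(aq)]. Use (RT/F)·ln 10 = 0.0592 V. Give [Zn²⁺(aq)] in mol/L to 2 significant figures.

0.0027 M

The I₂/I⁻ couple has the larger reduction potential, so it is the cathode: E°cell = +0.53 − (−0.76) = +1.29 V and n = 2.
Rearranging E = E° − (0.0592/n)·log Q gives log Q = 2(+1.29 − (+1.351))/0.0592 = −2.061.
The balanced reaction is I2(s) + Zn(s) → 2 I⁻(aq) + Zn²⁺(aq), so Q = [I⁻(aq)]^2·[Zn²⁺(aq)].
Substituting the known concentrations and solving, log [Zn²⁺(aq)] = −2.572 and [Zn²⁺(aq)] = 0.0027 M.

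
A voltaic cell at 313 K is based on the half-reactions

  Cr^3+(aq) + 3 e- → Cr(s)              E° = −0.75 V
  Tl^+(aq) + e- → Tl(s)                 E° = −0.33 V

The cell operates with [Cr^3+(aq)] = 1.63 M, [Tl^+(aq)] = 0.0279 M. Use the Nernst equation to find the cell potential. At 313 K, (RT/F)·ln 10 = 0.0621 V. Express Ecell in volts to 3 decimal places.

+0.319 V

The Tl⁺/Tl couple has the more positive E°, so it is the cathode; Cr³⁺/Cr is the anode.
The standard potential is −0.33 − (−0.75) = +0.42 V and the balanced reaction transfers n = 3 electrons.
Balancing gives 3 Tl^+(aq) + Cr(s) → 3 Tl(s) + Cr^3+(aq); hence Q = [Cr^3+(aq)] / [Tl^+(aq)]^3 = 7.51×10^4 (log Q = 4.875).
Applying E = E° − (RT ln10/nF)·log Q gives +0.42 − (0.0621/3)(4.875) = +0.319 V.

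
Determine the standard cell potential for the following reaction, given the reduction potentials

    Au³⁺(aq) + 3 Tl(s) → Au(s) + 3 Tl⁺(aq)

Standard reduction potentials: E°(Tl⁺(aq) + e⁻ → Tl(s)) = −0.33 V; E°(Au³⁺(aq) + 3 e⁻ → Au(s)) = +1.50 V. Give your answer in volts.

+1.83 V

Au³⁺(aq) gains electrons, so the Au³⁺/Au couple is the cathode; the Tl⁺/Tl couple is the anode.
E°cell = E°(cathode) − E°(anode) = +1.50 − (−0.33) = +1.83 V.
The positive value indicates the reaction is spontaneous as written.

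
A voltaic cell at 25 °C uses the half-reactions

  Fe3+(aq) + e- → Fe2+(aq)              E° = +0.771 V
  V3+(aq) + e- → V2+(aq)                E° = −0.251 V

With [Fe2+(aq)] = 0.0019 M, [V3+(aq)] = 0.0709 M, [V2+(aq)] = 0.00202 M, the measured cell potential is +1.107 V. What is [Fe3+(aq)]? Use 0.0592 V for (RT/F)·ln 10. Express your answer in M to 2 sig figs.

The Fe³⁺/Fe²⁺ couple has the larger reduction potential, so it is the cathode: E°cell = +0.771 − (−0.251) = +1.022 V and n = 1.
Rearranging E = E° − (0.0592/n)·log Q gives log Q = 1(+1.022 − (+1.107))/0.0592 = −1.436.
Balancing electrons gives Fe3+(aq) + V2+(aq) → Fe2+(aq) + V3+(aq); thus Q = ([Fe2+(aq)]·[V3+(aq)]) / ([Fe3+(aq)]·[V2+(aq)]).
Isolating [Fe3+(aq)] in Q = 10^{−1.436} yields log [Fe3+(aq)] = 0.260, i.e. 1.8 M.

1.8 M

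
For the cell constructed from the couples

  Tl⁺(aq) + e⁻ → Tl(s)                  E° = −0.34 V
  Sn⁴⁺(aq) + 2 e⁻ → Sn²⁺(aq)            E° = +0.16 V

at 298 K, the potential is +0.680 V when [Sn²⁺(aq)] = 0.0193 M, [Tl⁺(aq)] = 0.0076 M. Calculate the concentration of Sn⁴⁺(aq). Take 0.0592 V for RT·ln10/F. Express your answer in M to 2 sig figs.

With Sn⁴⁺/Sn²⁺ at the cathode and Tl⁺/Tl at the anode, E°cell = +0.16 − (−0.34) = +0.50 V (n = 2).
Since E = E° − (0.0592/n)·log Q, log Q = n(E° − E)/0.0592 = −6.081.
Balancing electrons gives Sn⁴⁺(aq) + 2 Tl(s) → Sn²⁺(aq) + 2 Tl⁺(aq); thus Q = ([Sn²⁺(aq)]·[Tl⁺(aq)]^2) / [Sn⁴⁺(aq)].
Substituting the known concentrations and solving, log [Sn⁴⁺(aq)] = 0.128 and [Sn⁴⁺(aq)] = 1.3 M.

1.3 M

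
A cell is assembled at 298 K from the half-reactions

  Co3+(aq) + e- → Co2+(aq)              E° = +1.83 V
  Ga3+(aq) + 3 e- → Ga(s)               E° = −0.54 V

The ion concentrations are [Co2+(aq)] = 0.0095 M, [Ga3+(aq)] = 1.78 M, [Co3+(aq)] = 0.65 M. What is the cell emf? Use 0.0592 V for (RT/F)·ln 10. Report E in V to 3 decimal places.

+2.474 V

Since E°(Co³⁺/Co²⁺) > E°(Ga³⁺/Ga), Co³⁺/Co²⁺ serves as the cathode.
The standard potential is +1.83 − (−0.54) = +2.37 V and the balanced reaction transfers n = 3 electrons.
For the overall reaction 3 Co3+(aq) + Ga(s) → 3 Co2+(aq) + Ga3+(aq), Q = ([Co2+(aq)]^3·[Ga3+(aq)]) / [Co3+(aq)]^3 = 5.56×10^−6, giving log Q = −5.255.
Applying E = E° − (RT ln10/nF)·log Q gives +2.37 − (0.0592/3)(−5.255) = +2.474 V.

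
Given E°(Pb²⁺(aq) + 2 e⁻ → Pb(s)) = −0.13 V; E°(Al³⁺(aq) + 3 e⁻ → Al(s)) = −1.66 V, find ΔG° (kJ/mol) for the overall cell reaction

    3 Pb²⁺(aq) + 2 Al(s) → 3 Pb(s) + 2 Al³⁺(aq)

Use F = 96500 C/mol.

−886 kJ/mol

In the reaction as written Pb²⁺(aq) is reduced, so the Pb²⁺/Pb couple is the cathode and Al³⁺/Al is the anode.
E°cell = −0.13 − (−1.66) = +1.53 V; balancing electrons gives n = 6.
ΔG° = −nFE°cell = −(6)(96500)(+1.53) J/mol = −886 kJ/mol.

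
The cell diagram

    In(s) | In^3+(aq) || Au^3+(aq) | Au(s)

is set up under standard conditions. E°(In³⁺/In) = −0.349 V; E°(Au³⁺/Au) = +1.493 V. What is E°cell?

+1.842 V

By convention the left-hand electrode in cell notation is the anode (oxidation) and the right-hand electrode is the cathode (reduction).
E°cell = E°(right) − E°(left) = +1.493 − (−0.349) = +1.842 V.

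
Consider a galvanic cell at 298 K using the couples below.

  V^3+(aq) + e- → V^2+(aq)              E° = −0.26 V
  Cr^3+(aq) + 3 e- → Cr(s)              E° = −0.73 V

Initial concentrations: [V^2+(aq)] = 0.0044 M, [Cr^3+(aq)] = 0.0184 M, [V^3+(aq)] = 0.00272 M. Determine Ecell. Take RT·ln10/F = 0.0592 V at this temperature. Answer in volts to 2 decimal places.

+0.49 V

Since E°(V³⁺/V²⁺) > E°(Cr³⁺/Cr), V³⁺/V²⁺ serves as the cathode.
The standard potential is −0.26 − (−0.73) = +0.47 V and the balanced reaction transfers n = 3 electrons.
For the overall reaction 3 V^3+(aq) + Cr(s) → 3 V^2+(aq) + Cr^3+(aq), Q = ([V^2+(aq)]^3·[Cr^3+(aq)]) / [V^3+(aq)]^3 = 0.0779, giving log Q = −1.109.
By the Nernst equation, E = +0.47 − (0.0592/3)·(−1.109) = +0.49 V.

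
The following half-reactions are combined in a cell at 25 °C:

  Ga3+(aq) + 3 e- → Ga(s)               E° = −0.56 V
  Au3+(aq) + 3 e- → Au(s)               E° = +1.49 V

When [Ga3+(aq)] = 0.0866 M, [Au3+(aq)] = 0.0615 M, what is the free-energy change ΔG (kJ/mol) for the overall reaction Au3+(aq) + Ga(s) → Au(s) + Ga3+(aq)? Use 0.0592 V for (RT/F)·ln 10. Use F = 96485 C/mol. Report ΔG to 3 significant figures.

−593 kJ/mol

E°cell = +1.49 − (−0.56) = +2.05 V; the balanced reaction transfers n = 3 electrons.
The reaction quotient is [Ga3+(aq)] / [Au3+(aq)] = 1.41; by Nernst, E = +2.05 − (0.0592/3)(0.149) = +2.0471 V.
ΔG = −nFE = −(3)(96485)(+2.0471) J/mol = −593 kJ/mol.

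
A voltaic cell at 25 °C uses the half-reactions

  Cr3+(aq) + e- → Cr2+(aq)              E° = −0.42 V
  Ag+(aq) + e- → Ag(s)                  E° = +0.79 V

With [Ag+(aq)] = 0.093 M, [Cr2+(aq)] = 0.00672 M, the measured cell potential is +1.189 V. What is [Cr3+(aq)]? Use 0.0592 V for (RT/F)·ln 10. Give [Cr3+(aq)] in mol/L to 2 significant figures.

Ag⁺/Ag is the cathode (higher E°); E°cell = +0.79 − (−0.42) = +1.21 V with n = 1.
From the Nernst equation, log Q = n(E° − E)/0.0592 = 1·(+1.21 − (+1.189))/0.0592 = 0.355.
For Ag+(aq) + Cr2+(aq) → Ag(s) + Cr3+(aq), the reaction quotient is Q = [Cr3+(aq)] / ([Ag+(aq)]·[Cr2+(aq)]).
Substituting the known concentrations and solving, log [Cr3+(aq)] = −2.849 and [Cr3+(aq)] = 0.0014 M.

0.0014 M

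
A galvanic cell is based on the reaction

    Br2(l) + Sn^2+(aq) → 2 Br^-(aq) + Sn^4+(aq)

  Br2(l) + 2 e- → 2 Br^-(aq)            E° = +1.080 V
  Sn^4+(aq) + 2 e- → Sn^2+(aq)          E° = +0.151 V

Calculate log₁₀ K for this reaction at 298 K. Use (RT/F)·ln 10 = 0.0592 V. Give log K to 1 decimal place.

The Br₂/Br⁻ couple is reduced (cathode); E°cell = +1.080 − (+0.151) = +0.929 V with n = 2.
At equilibrium E = 0, so log K = nE°cell / 0.0592 = (2)(+0.929) / 0.0592 = 31.4.

log K = 31.4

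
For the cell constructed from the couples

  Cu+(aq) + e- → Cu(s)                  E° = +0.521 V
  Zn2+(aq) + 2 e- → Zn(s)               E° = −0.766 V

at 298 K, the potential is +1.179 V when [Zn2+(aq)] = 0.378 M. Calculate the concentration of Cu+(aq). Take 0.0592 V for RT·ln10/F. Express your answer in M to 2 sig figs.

With Cu⁺/Cu at the cathode and Zn²⁺/Zn at the anode, E°cell = +0.521 − (−0.766) = +1.287 V (n = 2).
Since E = E° − (0.0592/n)·log Q, log Q = n(E° − E)/0.0592 = 3.649.
Balancing electrons gives 2 Cu+(aq) + Zn(s) → 2 Cu(s) + Zn2+(aq); thus Q = [Zn2+(aq)] / [Cu+(aq)]^2.
Isolating [Cu+(aq)] in Q = 10^{3.649} yields log [Cu+(aq)] = −2.036, i.e. 0.0092 M.

0.0092 M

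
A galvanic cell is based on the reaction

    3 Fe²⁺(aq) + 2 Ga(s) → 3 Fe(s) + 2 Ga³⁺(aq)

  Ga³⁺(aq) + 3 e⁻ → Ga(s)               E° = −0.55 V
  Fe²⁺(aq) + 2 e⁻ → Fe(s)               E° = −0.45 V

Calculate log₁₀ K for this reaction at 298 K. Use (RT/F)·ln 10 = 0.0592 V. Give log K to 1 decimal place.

log K = 10.1

The Fe²⁺/Fe couple is reduced (cathode); E°cell = −0.45 − (−0.55) = +0.10 V with n = 6.
At equilibrium E = 0, so log K = nE°cell / 0.0592 = (6)(+0.10) / 0.0592 = 10.1.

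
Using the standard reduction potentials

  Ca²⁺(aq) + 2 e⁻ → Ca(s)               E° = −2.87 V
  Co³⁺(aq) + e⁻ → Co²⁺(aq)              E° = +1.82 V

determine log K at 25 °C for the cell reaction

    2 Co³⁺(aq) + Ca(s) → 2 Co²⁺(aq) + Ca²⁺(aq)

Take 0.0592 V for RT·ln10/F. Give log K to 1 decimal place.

The Co³⁺/Co²⁺ couple is reduced (cathode); E°cell = +1.82 − (−2.87) = +4.69 V with n = 2.
At equilibrium E = 0, so log K = nE°cell / 0.0592 = (2)(+4.69) / 0.0592 = 158.4.

log K = 158.4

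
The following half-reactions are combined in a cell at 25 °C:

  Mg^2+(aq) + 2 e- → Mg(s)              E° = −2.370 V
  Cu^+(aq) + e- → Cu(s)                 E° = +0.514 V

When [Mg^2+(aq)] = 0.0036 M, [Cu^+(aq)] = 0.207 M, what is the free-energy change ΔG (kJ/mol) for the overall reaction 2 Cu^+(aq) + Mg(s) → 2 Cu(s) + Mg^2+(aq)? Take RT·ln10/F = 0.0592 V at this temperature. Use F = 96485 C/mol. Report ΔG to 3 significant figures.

−563 kJ/mol

E°cell = +0.514 − (−2.370) = +2.884 V; the balanced reaction transfers n = 2 electrons.
Q = [Mg^2+(aq)] / [Cu^+(aq)]^2 = 0.084, so log Q = −1.076 and E = +2.884 − (0.0592/2)(−1.076) = +2.9158 V.
Then ΔG = −nFE = −2 × 96485 × +2.9158 J/mol = −563 kJ/mol.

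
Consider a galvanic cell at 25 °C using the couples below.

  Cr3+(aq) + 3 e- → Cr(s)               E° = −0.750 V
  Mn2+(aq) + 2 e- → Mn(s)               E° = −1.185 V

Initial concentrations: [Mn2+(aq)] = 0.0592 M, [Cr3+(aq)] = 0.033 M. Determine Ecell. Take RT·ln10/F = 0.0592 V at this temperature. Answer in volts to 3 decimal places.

Cr³⁺/Cr is reduced (cathode, E° = −0.750 V) and Mn²⁺/Mn is oxidized (anode).
The standard potential is −0.750 − (−1.185) = +0.435 V and the balanced reaction transfers n = 6 electrons.
For the overall reaction 2 Cr3+(aq) + 3 Mn(s) → 2 Cr(s) + 3 Mn2+(aq), Q = [Mn2+(aq)]^3 / [Cr3+(aq)]^2 = 0.191, giving log Q = −0.720.
E = E° − (0.0592/n)·log Q = +0.435 − (0.0592/6)(−0.720) = +0.442 V.

+0.442 V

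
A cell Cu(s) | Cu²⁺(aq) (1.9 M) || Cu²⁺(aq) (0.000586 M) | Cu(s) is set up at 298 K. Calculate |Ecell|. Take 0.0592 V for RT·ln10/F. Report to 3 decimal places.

For a concentration cell E°cell = 0, since both electrodes use the same couple.
The compartment with the higher Cu²⁺(aq) concentration (1.9 M) acts as the cathode; ions are reduced there and produced at the dilute (0.000586 M) anode.
With n = 2, Ecell = −(0.0592/2)·log([dilute]/[conc]) = −(0.0592/2)·log(0.000586/1.9) = +0.104 V.

0.104 V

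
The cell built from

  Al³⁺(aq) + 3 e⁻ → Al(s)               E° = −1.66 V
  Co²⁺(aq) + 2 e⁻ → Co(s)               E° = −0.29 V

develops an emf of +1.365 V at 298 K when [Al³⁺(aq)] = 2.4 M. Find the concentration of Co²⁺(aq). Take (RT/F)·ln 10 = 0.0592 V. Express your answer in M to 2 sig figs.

1.2 M

The Co²⁺/Co couple has the larger reduction potential, so it is the cathode: E°cell = −0.29 − (−1.66) = +1.37 V and n = 6.
From the Nernst equation, log Q = n(E° − E)/0.0592 = 6·(+1.37 − (+1.365))/0.0592 = 0.507.
The balanced reaction is 3 Co²⁺(aq) + 2 Al(s) → 3 Co(s) + 2 Al³⁺(aq), so Q = [Al³⁺(aq)]^2 / [Co²⁺(aq)]^3.
Isolating [Co²⁺(aq)] in Q = 10^{0.507} yields log [Co²⁺(aq)] = 0.084, i.e. 1.2 M.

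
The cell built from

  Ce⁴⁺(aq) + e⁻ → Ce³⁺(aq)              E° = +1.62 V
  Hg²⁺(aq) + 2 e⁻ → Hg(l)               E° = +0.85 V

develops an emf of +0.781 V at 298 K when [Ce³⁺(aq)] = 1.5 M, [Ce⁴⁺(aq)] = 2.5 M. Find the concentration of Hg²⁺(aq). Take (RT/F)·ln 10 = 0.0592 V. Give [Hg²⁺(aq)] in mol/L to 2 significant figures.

1.2 M

Ce⁴⁺/Ce³⁺ is the cathode (higher E°); E°cell = +1.62 − (+0.85) = +0.77 V with n = 2.
Rearranging E = E° − (0.0592/n)·log Q gives log Q = 2(+0.77 − (+0.781))/0.0592 = −0.372.
Balancing electrons gives 2 Ce⁴⁺(aq) + Hg(l) → 2 Ce³⁺(aq) + Hg²⁺(aq); thus Q = ([Ce³⁺(aq)]^2·[Hg²⁺(aq)]) / [Ce⁴⁺(aq)]^2.
Solving for the unknown gives log [Hg²⁺(aq)] = 0.072, so [Hg²⁺(aq)] ≈ 1.2 M.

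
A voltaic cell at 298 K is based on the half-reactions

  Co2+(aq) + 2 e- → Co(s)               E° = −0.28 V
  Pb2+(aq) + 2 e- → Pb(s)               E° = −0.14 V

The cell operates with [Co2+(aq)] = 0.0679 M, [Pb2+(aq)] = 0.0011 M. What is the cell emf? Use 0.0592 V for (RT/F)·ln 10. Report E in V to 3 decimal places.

Since E°(Pb²⁺/Pb) > E°(Co²⁺/Co), Pb²⁺/Pb serves as the cathode.
The standard potential is −0.14 − (−0.28) = +0.14 V and the balanced reaction transfers n = 2 electrons.
For the overall reaction Pb2+(aq) + Co(s) → Pb(s) + Co2+(aq), Q = [Co2+(aq)] / [Pb2+(aq)] = 61.7, giving log Q = 1.790.
Applying E = E° − (RT ln10/nF)·log Q gives +0.14 − (0.0592/2)(1.790) = +0.087 V.

+0.087 V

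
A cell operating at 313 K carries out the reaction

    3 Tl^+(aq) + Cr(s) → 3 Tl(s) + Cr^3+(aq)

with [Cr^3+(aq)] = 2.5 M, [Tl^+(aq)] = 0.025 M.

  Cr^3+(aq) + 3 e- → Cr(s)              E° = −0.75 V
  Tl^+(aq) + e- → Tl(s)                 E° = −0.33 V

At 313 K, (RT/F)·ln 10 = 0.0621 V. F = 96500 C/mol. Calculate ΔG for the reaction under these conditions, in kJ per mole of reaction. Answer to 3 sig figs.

−90.4 kJ/mol

The standard cell potential is −0.33 − (−0.75) = +0.42 V, with n = 3 electrons in the balanced equation.
Q = [Cr^3+(aq)] / [Tl^+(aq)]^3 = 1.6×10^5, so log Q = 5.204 and E = +0.42 − (0.0621/3)(5.204) = +0.3123 V.
Finally ΔG = −nFE = −(3)(96500 C/mol)(+0.3123 V) = −90.4 kJ/mol.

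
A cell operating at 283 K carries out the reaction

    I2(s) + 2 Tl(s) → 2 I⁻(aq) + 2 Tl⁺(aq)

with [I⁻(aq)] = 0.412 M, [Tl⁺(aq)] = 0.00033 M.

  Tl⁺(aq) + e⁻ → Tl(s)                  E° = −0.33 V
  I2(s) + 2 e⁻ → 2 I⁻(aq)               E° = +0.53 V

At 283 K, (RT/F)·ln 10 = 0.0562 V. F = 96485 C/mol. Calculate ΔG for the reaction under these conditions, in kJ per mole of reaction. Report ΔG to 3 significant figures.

E°cell = +0.53 − (−0.33) = +0.86 V; the balanced reaction transfers n = 2 electrons.
Here Q = [I⁻(aq)]^2·[Tl⁺(aq)]^2 = 1.85×10^−8 (log Q = −7.733), giving E = +0.86 − (0.0562/2)·(−7.733) = +1.0773 V.
Then ΔG = −nFE = −2 × 96485 × +1.0773 J/mol = −208 kJ/mol.

−208 kJ/mol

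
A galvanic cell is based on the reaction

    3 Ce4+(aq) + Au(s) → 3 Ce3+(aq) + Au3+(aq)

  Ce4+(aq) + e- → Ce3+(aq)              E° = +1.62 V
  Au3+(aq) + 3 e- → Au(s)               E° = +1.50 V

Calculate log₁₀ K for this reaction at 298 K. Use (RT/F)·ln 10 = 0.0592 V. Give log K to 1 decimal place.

The Ce⁴⁺/Ce³⁺ couple is reduced (cathode); E°cell = +1.62 − (+1.50) = +0.12 V with n = 3.
At equilibrium E = 0, so log K = nE°cell / 0.0592 = (3)(+0.12) / 0.0592 = 6.1.

log K = 6.1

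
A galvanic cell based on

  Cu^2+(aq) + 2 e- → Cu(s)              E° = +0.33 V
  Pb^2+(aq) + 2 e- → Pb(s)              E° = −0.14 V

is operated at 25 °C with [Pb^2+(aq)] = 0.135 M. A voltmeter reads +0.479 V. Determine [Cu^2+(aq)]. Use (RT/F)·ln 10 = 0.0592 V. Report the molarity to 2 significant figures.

0.27 M

The Cu²⁺/Cu couple has the larger reduction potential, so it is the cathode: E°cell = +0.33 − (−0.14) = +0.47 V and n = 2.
Since E = E° − (0.0592/n)·log Q, log Q = n(E° − E)/0.0592 = −0.304.
The balanced reaction is Cu^2+(aq) + Pb(s) → Cu(s) + Pb^2+(aq), so Q = [Pb^2+(aq)] / [Cu^2+(aq)].
Solving for the unknown gives log [Cu^2+(aq)] = −0.566, so [Cu^2+(aq)] ≈ 0.27 M.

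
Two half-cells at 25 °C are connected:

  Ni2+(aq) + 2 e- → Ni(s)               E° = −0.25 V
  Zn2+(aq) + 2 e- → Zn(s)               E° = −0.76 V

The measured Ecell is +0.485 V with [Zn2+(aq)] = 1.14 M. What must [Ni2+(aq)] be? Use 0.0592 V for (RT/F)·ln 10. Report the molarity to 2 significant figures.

0.16 M

The Ni²⁺/Ni couple has the larger reduction potential, so it is the cathode: E°cell = −0.25 − (−0.76) = +0.51 V and n = 2.
Rearranging E = E° − (0.0592/n)·log Q gives log Q = 2(+0.51 − (+0.485))/0.0592 = 0.845.
Balancing electrons gives Ni2+(aq) + Zn(s) → Ni(s) + Zn2+(aq); thus Q = [Zn2+(aq)] / [Ni2+(aq)].
Substituting the known concentrations and solving, log [Ni2+(aq)] = −0.788 and [Ni2+(aq)] = 0.16 M.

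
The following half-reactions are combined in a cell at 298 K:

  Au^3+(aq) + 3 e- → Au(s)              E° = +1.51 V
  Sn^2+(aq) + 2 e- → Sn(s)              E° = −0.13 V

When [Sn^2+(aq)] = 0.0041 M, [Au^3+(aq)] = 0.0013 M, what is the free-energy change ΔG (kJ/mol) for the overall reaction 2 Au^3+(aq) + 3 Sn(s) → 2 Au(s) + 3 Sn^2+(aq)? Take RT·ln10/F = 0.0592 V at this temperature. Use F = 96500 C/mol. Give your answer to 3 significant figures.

−957 kJ/mol

The standard cell potential is +1.51 − (−0.13) = +1.64 V, with n = 6 electrons in the balanced equation.
The reaction quotient is [Sn^2+(aq)]^3 / [Au^3+(aq)]^2 = 0.0408; by Nernst, E = +1.64 − (0.0592/6)(−1.390) = +1.6537 V.
Then ΔG = −nFE = −6 × 96500 × +1.6537 J/mol = −957 kJ/mol.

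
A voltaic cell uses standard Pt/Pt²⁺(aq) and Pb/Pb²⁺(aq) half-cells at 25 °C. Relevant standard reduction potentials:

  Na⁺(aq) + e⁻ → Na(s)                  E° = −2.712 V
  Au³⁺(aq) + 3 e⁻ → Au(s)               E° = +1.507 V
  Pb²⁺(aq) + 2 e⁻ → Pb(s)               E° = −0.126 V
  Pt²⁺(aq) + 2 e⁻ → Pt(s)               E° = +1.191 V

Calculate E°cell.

+1.317 V

The Pt²⁺/Pt couple has the higher E°, so Pt ion is reduced (cathode) and Pb is oxidized (anode).
E°cell = E°(cathode) − E°(anode) = +1.191 − (−0.126) = +1.317 V.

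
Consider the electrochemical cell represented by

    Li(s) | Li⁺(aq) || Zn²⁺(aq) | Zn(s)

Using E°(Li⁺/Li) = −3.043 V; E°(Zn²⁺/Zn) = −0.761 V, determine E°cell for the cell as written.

+2.282 V

By convention the left-hand electrode in cell notation is the anode (oxidation) and the right-hand electrode is the cathode (reduction).
E°cell = E°(right) − E°(left) = −0.761 − (−3.043) = +2.282 V.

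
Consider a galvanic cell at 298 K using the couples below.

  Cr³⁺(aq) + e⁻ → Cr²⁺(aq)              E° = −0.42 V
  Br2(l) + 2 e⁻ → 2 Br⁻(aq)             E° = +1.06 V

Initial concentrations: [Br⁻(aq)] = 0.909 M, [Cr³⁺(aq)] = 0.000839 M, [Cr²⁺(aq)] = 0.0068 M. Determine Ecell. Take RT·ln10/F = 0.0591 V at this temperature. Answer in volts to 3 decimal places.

+1.536 V

Since E°(Br₂/Br⁻) > E°(Cr³⁺/Cr²⁺), Br₂/Br⁻ serves as the cathode.
E°cell = E°cat − E°an = +1.06 − (−0.42) = +1.48 V; n = 2.
The balanced reaction is Br2(l) + 2 Cr²⁺(aq) → 2 Br⁻(aq) + 2 Cr³⁺(aq), so Q = ([Br⁻(aq)]^2·[Cr³⁺(aq)]^2) / [Cr²⁺(aq)]^2 = 0.0126 and log Q = −1.900.
Applying E = E° − (RT ln10/nF)·log Q gives +1.48 − (0.0591/2)(−1.900) = +1.536 V.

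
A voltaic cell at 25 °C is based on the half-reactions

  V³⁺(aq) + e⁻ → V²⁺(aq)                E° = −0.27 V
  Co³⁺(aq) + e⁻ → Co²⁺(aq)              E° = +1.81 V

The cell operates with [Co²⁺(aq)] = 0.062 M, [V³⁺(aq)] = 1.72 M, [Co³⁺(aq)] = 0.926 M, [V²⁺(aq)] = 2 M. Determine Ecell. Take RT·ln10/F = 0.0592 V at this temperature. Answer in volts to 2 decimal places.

The Co³⁺/Co²⁺ couple has the more positive E°, so it is the cathode; V³⁺/V²⁺ is the anode.
E°cell = E°cat − E°an = +1.81 − (−0.27) = +2.08 V; n = 1.
The balanced reaction is Co³⁺(aq) + V²⁺(aq) → Co²⁺(aq) + V³⁺(aq), so Q = ([Co²⁺(aq)]·[V³⁺(aq)]) / ([Co³⁺(aq)]·[V²⁺(aq)]) = 0.0576 and log Q = −1.240.
By the Nernst equation, E = +2.08 − (0.0592/1)·(−1.240) = +2.15 V.

+2.15 V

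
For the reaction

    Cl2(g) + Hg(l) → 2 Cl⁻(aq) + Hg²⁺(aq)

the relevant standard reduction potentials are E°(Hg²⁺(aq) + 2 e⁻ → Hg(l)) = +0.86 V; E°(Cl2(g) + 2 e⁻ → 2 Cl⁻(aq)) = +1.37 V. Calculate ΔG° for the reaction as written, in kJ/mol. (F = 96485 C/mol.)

In the reaction as written Cl2(g) is reduced, so the Cl₂/Cl⁻ couple is the cathode and Hg²⁺/Hg is the anode.
E°cell = +1.37 − (+0.86) = +0.51 V; balancing electrons gives n = 2.
ΔG° = −nFE°cell = −(2)(96485)(+0.51) J/mol = −98.4 kJ/mol.

−98.4 kJ/mol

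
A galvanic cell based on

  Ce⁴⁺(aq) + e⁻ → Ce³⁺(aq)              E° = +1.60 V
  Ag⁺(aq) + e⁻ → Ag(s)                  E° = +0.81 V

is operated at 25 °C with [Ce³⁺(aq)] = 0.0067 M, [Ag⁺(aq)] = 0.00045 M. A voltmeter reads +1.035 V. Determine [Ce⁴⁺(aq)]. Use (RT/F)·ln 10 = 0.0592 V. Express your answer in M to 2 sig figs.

0.041 M

With Ce⁴⁺/Ce³⁺ at the cathode and Ag⁺/Ag at the anode, E°cell = +1.60 − (+0.81) = +0.79 V (n = 1).
Since E = E° − (0.0592/n)·log Q, log Q = n(E° − E)/0.0592 = −4.139.
Balancing electrons gives Ce⁴⁺(aq) + Ag(s) → Ce³⁺(aq) + Ag⁺(aq); thus Q = ([Ce³⁺(aq)]·[Ag⁺(aq)]) / [Ce⁴⁺(aq)].
Solving for the unknown gives log [Ce⁴⁺(aq)] = −1.382, so [Ce⁴⁺(aq)] ≈ 0.041 M.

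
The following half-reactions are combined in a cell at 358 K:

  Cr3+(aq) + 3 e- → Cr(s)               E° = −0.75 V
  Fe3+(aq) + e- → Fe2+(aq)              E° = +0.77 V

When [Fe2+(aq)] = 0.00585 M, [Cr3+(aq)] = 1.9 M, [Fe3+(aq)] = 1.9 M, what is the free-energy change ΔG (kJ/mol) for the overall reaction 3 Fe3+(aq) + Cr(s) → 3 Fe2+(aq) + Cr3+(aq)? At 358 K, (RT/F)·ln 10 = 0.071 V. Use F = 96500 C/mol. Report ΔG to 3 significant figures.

With Fe³⁺/Fe²⁺ reduced at the cathode, E°cell = +0.77 − (−0.75) = +1.52 V and n = 3.
Here Q = ([Fe2+(aq)]^3·[Cr3+(aq)]) / [Fe3+(aq)]^3 = 5.55×10^−8 (log Q = −7.256), giving E = +1.52 − (0.071/3)·(−7.256) = +1.6917 V.
Finally ΔG = −nFE = −(3)(96500 C/mol)(+1.6917 V) = −490 kJ/mol.

−490 kJ/mol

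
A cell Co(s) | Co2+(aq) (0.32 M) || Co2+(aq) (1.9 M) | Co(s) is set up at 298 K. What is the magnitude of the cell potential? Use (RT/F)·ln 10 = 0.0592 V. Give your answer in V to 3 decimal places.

For a concentration cell E°cell = 0, since both electrodes use the same couple.
The compartment with the higher Co2+(aq) concentration (1.9 M) acts as the cathode; ions are reduced there and produced at the dilute (0.32 M) anode.
With n = 2, Ecell = −(0.0592/2)·log([dilute]/[conc]) = −(0.0592/2)·log(0.32/1.9) = +0.023 V.

0.023 V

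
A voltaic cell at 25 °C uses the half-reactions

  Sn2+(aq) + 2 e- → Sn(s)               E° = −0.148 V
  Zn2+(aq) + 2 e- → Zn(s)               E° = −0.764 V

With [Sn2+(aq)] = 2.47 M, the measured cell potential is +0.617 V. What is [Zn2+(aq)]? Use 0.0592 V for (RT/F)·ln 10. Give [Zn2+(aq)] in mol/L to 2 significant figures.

2.3 M

Sn²⁺/Sn is the cathode (higher E°); E°cell = −0.148 − (−0.764) = +0.616 V with n = 2.
Rearranging E = E° − (0.0592/n)·log Q gives log Q = 2(+0.616 − (+0.617))/0.0592 = −0.034.
The balanced reaction is Sn2+(aq) + Zn(s) → Sn(s) + Zn2+(aq), so Q = [Zn2+(aq)] / [Sn2+(aq)].
Solving for the unknown gives log [Zn2+(aq)] = 0.359, so [Zn2+(aq)] ≈ 2.3 M.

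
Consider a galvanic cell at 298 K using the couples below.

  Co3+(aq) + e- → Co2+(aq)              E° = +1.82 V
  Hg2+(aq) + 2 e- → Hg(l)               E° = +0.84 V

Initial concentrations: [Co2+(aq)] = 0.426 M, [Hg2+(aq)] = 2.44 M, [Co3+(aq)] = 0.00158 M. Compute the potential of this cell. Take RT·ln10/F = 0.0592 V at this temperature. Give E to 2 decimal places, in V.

Since E°(Co³⁺/Co²⁺) > E°(Hg²⁺/Hg), Co³⁺/Co²⁺ serves as the cathode.
E°cell = E°cat − E°an = +1.82 − (+0.84) = +0.98 V; n = 2.
For the overall reaction 2 Co3+(aq) + Hg(l) → 2 Co2+(aq) + Hg2+(aq), Q = ([Co2+(aq)]^2·[Hg2+(aq)]) / [Co3+(aq)]^2 = 1.77×10^5, giving log Q = 5.249.
Applying E = E° − (RT ln10/nF)·log Q gives +0.98 − (0.0592/2)(5.249) = +0.82 V.

+0.82 V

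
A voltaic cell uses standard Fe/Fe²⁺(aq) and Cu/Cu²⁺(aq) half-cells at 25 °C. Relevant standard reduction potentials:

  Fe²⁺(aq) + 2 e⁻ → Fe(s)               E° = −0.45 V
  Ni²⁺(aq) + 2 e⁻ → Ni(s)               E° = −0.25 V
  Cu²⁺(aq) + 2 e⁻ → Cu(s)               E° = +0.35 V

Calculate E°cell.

The Cu²⁺/Cu couple has the higher E°, so Cu ion is reduced (cathode) and Fe is oxidized (anode).
E°cell = E°(cathode) − E°(anode) = +0.35 − (−0.45) = +0.80 V.

+0.80 V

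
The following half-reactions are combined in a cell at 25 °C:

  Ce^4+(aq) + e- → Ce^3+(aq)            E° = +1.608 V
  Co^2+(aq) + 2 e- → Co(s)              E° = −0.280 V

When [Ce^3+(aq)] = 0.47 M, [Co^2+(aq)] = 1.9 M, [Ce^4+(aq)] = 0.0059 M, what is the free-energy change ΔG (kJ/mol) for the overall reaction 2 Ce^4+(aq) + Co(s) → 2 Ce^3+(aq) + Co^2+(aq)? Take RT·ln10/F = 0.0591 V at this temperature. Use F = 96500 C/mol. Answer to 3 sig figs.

With Ce⁴⁺/Ce³⁺ reduced at the cathode, E°cell = +1.608 − (−0.280) = +1.888 V and n = 2.
Q = ([Ce^3+(aq)]^2·[Co^2+(aq)]) / [Ce^4+(aq)]^2 = 1.21×10^4, so log Q = 4.081 and E = +1.888 − (0.0591/2)(4.081) = +1.7674 V.
ΔG = −nFE = −(2)(96500)(+1.7674) J/mol = −341 kJ/mol.

−341 kJ/mol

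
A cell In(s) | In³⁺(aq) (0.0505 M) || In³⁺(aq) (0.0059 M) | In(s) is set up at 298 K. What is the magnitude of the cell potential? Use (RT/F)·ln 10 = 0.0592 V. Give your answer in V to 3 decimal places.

For a concentration cell E°cell = 0, since both electrodes use the same couple.
The compartment with the higher In³⁺(aq) concentration (0.0505 M) acts as the cathode; ions are reduced there and produced at the dilute (0.0059 M) anode.
With n = 3, Ecell = −(0.0592/3)·log([dilute]/[conc]) = −(0.0592/3)·log(0.0059/0.0505) = +0.018 V.

0.018 V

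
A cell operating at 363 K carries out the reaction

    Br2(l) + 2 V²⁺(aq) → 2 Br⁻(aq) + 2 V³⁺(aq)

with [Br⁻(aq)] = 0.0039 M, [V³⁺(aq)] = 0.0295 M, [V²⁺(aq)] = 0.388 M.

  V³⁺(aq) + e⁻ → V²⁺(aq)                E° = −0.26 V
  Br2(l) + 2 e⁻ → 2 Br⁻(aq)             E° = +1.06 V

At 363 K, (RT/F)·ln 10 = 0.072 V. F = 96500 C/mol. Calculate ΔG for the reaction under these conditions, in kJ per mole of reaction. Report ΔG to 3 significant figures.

With Br₂/Br⁻ reduced at the cathode, E°cell = +1.06 − (−0.26) = +1.32 V and n = 2.
Q = ([Br⁻(aq)]^2·[V³⁺(aq)]^2) / [V²⁺(aq)]^2 = 8.79×10^−8, so log Q = −7.056 and E = +1.32 − (0.072/2)(−7.056) = +1.5740 V.
ΔG = −nFE = −(2)(96500)(+1.5740) J/mol = −304 kJ/mol.

−304 kJ/mol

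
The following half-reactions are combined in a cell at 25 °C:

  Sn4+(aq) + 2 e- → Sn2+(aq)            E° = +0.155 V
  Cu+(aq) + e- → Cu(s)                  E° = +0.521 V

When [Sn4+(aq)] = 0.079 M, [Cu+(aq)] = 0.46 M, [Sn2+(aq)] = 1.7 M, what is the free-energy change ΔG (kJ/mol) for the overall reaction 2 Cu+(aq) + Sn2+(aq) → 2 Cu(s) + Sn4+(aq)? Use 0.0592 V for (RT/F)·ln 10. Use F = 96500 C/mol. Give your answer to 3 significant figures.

E°cell = +0.521 − (+0.155) = +0.366 V; the balanced reaction transfers n = 2 electrons.
The reaction quotient is [Sn4+(aq)] / ([Cu+(aq)]^2·[Sn2+(aq)]) = 0.22; by Nernst, E = +0.366 − (0.0592/2)(−0.658) = +0.3855 V.
ΔG = −nFE = −(2)(96500)(+0.3855) J/mol = −74.4 kJ/mol.

−74.4 kJ/mol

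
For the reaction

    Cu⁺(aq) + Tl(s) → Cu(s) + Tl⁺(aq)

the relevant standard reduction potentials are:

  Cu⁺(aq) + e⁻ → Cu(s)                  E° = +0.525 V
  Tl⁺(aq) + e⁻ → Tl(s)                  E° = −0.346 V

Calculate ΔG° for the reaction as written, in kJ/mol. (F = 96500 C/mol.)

In the reaction as written Cu⁺(aq) is reduced, so the Cu⁺/Cu couple is the cathode and Tl⁺/Tl is the anode.
E°cell = +0.525 − (−0.346) = +0.871 V; balancing electrons gives n = 1.
ΔG° = −nFE°cell = −(1)(96500)(+0.871) J/mol = −84.1 kJ/mol.

−84.1 kJ/mol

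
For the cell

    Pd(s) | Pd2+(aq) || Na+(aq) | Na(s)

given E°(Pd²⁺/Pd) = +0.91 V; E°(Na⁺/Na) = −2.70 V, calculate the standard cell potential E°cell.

By convention the left-hand electrode in cell notation is the anode (oxidation) and the right-hand electrode is the cathode (reduction).
E°cell = E°(right) − E°(left) = −2.70 − (+0.91) = −3.61 V.
The negative sign shows that, as written, the cell would require an external voltage to drive the reaction.

−3.61 V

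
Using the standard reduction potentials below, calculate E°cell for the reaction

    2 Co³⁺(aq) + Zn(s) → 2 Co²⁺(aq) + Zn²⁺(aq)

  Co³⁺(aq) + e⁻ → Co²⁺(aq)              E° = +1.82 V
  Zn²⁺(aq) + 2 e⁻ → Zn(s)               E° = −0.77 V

+2.59 V

Co³⁺(aq) gains electrons, so the Co³⁺/Co²⁺ couple is the cathode; the Zn²⁺/Zn couple is the anode.
E°cell = E°(cathode) − E°(anode) = +1.82 − (−0.77) = +2.59 V.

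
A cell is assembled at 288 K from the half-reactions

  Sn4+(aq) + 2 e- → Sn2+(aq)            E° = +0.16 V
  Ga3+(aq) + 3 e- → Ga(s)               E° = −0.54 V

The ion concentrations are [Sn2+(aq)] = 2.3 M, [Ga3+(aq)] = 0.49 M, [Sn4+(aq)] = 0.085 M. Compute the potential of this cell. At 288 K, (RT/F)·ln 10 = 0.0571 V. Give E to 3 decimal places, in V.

+0.665 V

Since E°(Sn⁴⁺/Sn²⁺) > E°(Ga³⁺/Ga), Sn⁴⁺/Sn²⁺ serves as the cathode.
The standard potential is +0.16 − (−0.54) = +0.70 V and the balanced reaction transfers n = 6 electrons.
Balancing gives 3 Sn4+(aq) + 2 Ga(s) → 3 Sn2+(aq) + 2 Ga3+(aq); hence Q = ([Sn2+(aq)]^3·[Ga3+(aq)]^2) / [Sn4+(aq)]^3 = 4.76×10^3 (log Q = 3.677).
E = E° − (0.0571/n)·log Q = +0.70 − (0.0571/6)(3.677) = +0.665 V.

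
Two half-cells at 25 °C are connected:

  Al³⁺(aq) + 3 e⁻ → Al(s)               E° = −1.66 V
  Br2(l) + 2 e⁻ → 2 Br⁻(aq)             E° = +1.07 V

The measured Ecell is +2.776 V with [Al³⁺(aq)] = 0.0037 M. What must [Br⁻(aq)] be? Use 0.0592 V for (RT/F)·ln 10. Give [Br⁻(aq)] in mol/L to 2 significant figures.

The Br₂/Br⁻ couple has the larger reduction potential, so it is the cathode: E°cell = +1.07 − (−1.66) = +2.73 V and n = 6.
Rearranging E = E° − (0.0592/n)·log Q gives log Q = 6(+2.73 − (+2.776))/0.0592 = −4.662.
For 3 Br2(l) + 2 Al(s) → 6 Br⁻(aq) + 2 Al³⁺(aq), the reaction quotient is Q = [Br⁻(aq)]^6·[Al³⁺(aq)]^2.
Isolating [Br⁻(aq)] in Q = 10^{−4.662} yields log [Br⁻(aq)] = 0.034, i.e. 1.1 M.

1.1 M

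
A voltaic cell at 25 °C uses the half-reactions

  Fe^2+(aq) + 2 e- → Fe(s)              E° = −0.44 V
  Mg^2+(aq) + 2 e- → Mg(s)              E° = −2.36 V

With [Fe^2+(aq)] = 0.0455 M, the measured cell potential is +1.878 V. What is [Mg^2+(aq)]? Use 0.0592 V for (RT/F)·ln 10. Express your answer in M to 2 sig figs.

1.2 M

The Fe²⁺/Fe couple has the larger reduction potential, so it is the cathode: E°cell = −0.44 − (−2.36) = +1.92 V and n = 2.
From the Nernst equation, log Q = n(E° − E)/0.0592 = 2·(+1.92 − (+1.878))/0.0592 = 1.419.
The balanced reaction is Fe^2+(aq) + Mg(s) → Fe(s) + Mg^2+(aq), so Q = [Mg^2+(aq)] / [Fe^2+(aq)].
Solving for the unknown gives log [Mg^2+(aq)] = 0.077, so [Mg^2+(aq)] ≈ 1.2 M.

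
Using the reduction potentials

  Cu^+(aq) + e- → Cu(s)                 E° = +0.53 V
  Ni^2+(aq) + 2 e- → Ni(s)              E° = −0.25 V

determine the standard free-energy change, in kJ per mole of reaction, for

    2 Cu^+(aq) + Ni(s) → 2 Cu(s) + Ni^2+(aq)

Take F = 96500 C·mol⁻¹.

In the reaction as written Cu^+(aq) is reduced, so the Cu⁺/Cu couple is the cathode and Ni²⁺/Ni is the anode.
E°cell = +0.53 − (−0.25) = +0.78 V; balancing electrons gives n = 2.
ΔG° = −nFE°cell = −(2)(96500)(+0.78) J/mol = −151 kJ/mol.

−151 kJ/mol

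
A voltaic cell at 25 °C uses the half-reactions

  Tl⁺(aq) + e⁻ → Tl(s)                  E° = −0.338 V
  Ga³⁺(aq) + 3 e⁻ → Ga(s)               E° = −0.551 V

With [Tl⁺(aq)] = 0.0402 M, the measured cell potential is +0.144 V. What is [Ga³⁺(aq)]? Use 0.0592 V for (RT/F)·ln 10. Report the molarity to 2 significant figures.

The Tl⁺/Tl couple has the larger reduction potential, so it is the cathode: E°cell = −0.338 − (−0.551) = +0.213 V and n = 3.
Since E = E° − (0.0592/n)·log Q, log Q = n(E° − E)/0.0592 = 3.497.
For 3 Tl⁺(aq) + Ga(s) → 3 Tl(s) + Ga³⁺(aq), the reaction quotient is Q = [Ga³⁺(aq)] / [Tl⁺(aq)]^3.
Substituting the known concentrations and solving, log [Ga³⁺(aq)] = −0.690 and [Ga³⁺(aq)] = 0.20 M.

0.20 M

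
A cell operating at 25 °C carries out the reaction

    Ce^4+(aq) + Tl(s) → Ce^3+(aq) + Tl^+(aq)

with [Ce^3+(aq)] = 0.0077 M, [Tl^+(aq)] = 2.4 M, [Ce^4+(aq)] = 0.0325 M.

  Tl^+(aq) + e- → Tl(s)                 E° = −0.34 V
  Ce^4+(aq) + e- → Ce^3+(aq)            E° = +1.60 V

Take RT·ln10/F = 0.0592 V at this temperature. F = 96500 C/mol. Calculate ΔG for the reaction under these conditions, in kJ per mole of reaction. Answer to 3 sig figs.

−189 kJ/mol

With Ce⁴⁺/Ce³⁺ reduced at the cathode, E°cell = +1.60 − (−0.34) = +1.94 V and n = 1.
The reaction quotient is ([Ce^3+(aq)]·[Tl^+(aq)]) / [Ce^4+(aq)] = 0.569; by Nernst, E = +1.94 − (0.0592/1)(−0.245) = +1.9545 V.
ΔG = −nFE = −(1)(96500)(+1.9545) J/mol = −189 kJ/mol.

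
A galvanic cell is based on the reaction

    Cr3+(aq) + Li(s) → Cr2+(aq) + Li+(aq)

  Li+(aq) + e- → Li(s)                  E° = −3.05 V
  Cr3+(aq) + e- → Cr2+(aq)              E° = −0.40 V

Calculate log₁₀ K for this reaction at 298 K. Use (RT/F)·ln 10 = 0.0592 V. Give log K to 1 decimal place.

log K = 44.8

The Cr³⁺/Cr²⁺ couple is reduced (cathode); E°cell = −0.40 − (−3.05) = +2.65 V with n = 1.
At equilibrium E = 0, so log K = nE°cell / 0.0592 = (1)(+2.65) / 0.0592 = 44.8.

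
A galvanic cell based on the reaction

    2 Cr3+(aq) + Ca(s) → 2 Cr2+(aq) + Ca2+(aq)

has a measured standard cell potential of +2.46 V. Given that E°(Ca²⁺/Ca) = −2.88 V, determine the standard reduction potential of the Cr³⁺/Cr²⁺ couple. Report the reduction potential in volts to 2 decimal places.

−0.42 V

In the reaction as written the Cr³⁺/Cr²⁺ couple is reduced (cathode) and Ca²⁺/Ca is oxidized (anode), so E°cell = E°(Cr³⁺/Cr²⁺) − E°(Ca²⁺/Ca).
E°(Cr³⁺/Cr²⁺) = E°cell + E°(anode) = +2.46 + (−2.88) = −0.42 V.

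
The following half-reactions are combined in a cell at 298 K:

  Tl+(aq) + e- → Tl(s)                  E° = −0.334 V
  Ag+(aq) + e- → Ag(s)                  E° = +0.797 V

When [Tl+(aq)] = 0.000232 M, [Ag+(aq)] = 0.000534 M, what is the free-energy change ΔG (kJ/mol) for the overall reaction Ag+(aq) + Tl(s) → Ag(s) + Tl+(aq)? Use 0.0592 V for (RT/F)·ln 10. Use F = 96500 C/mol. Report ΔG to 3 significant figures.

−111 kJ/mol

With Ag⁺/Ag reduced at the cathode, E°cell = +0.797 − (−0.334) = +1.131 V and n = 1.
Here Q = [Tl+(aq)] / [Ag+(aq)] = 0.434 (log Q = −0.362), giving E = +1.131 − (0.0592/1)·(−0.362) = +1.1524 V.
ΔG = −nFE = −(1)(96500)(+1.1524) J/mol = −111 kJ/mol.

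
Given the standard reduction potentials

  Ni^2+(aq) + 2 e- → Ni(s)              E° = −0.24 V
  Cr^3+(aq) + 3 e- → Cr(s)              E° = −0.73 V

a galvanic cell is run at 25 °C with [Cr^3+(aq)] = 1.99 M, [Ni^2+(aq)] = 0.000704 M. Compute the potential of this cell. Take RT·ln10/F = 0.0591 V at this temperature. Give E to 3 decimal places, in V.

+0.391 V

Since E°(Ni²⁺/Ni) > E°(Cr³⁺/Cr), Ni²⁺/Ni serves as the cathode.
E°cell = −0.24 − (−0.73) = +0.49 V, with n = 6 electrons transferred.
Balancing gives 3 Ni^2+(aq) + 2 Cr(s) → 3 Ni(s) + 2 Cr^3+(aq); hence Q = [Cr^3+(aq)]^2 / [Ni^2+(aq)]^3 = 1.13×10^10 (log Q = 10.055).
By the Nernst equation, E = +0.49 − (0.0591/6)·(10.055) = +0.391 V.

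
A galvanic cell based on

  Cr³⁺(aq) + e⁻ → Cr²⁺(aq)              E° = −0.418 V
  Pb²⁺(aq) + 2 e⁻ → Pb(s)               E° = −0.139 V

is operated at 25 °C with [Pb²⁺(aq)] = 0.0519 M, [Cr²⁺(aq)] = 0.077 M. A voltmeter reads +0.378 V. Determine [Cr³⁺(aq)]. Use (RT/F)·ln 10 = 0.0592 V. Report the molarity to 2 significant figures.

0.00037 M

Pb²⁺/Pb is the cathode (higher E°); E°cell = −0.139 − (−0.418) = +0.279 V with n = 2.
Rearranging E = E° − (0.0592/n)·log Q gives log Q = 2(+0.279 − (+0.378))/0.0592 = −3.345.
The balanced reaction is Pb²⁺(aq) + 2 Cr²⁺(aq) → Pb(s) + 2 Cr³⁺(aq), so Q = [Cr³⁺(aq)]^2 / ([Pb²⁺(aq)]·[Cr²⁺(aq)]^2).
Solving for the unknown gives log [Cr³⁺(aq)] = −3.428, so [Cr³⁺(aq)] ≈ 0.00037 M.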